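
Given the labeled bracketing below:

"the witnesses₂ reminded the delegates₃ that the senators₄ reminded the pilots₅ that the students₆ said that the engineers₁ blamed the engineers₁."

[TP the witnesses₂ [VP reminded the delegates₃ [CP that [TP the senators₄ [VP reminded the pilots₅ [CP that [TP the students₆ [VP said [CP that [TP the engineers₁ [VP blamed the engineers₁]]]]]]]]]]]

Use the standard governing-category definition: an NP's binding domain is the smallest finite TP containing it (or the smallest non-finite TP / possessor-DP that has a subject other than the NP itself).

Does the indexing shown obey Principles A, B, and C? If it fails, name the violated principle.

Principle C

The two coindexed NPs are *the engineers₁* (the higher occurrence) and *the engineers₁* (the lower occurrence).
*the engineers₁* (the lower occurrence) is an R-expression. Principle C requires it to be free everywhere.
*the engineers₁* (the higher occurrence) c-commands it and carries the same index.
The R-expression is bound → Principle C violation.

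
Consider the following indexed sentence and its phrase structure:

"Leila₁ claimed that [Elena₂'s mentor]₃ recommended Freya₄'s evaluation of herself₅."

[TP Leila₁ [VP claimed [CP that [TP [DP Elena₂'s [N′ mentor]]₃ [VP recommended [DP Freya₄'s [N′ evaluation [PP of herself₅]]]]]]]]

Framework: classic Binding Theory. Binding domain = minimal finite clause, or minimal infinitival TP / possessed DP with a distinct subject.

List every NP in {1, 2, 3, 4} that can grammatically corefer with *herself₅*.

*herself* is an anaphor, so Principle A applies: it must be bound in its binding domain.
Binding domain of *herself₅*: the possessed DP, whose subject is Freya₄.
*Leila₁* c-commands the anaphor but is outside its binding domain → cannot satisfy Principle A.
*Elena₂* does not c-command the anaphor → cannot bind it.
*[Elena₂'s mentor]₃* c-commands the anaphor but is outside its binding domain → cannot satisfy Principle A.
*Freya₄* c-commands the anaphor within its binding domain → licit binder.

{4}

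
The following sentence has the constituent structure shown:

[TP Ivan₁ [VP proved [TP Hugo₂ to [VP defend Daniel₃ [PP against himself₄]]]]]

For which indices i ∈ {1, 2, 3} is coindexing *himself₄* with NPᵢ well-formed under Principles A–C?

{2, 3}

*himself* is an anaphor, so Principle A applies: it must be bound in its binding domain.
Binding domain of *himself₄*: the embedded TP, whose subject is Hugo₂.
*Ivan₁* c-commands the anaphor but is outside its binding domain → cannot satisfy Principle A.
*Hugo₂* c-commands the anaphor within its binding domain → licit binder.
*Daniel₃* c-commands the anaphor within its binding domain → licit binder.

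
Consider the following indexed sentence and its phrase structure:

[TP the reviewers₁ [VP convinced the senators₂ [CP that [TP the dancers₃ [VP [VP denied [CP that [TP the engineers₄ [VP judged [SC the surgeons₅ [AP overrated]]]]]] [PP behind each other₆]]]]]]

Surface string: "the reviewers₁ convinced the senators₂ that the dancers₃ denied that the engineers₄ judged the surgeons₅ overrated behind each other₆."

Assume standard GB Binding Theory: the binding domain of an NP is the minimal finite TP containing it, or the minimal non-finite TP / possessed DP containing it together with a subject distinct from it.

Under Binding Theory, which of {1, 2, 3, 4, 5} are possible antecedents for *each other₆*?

*each other* is an anaphor, so Principle A applies: it must be bound in its binding domain.
Binding domain of *each other₆*: the embedded TP, whose subject is the dancers₃.
*the reviewers₁* c-commands the anaphor but is outside its binding domain → cannot satisfy Principle A.
*the senators₂* c-commands the anaphor but is outside its binding domain → cannot satisfy Principle A.
*the dancers₃* c-commands the anaphor within its binding domain → licit binder.
*the engineers₄* does not c-command the anaphor → cannot bind it.
*the surgeons₅* does not c-command the anaphor → cannot bind it.

{3}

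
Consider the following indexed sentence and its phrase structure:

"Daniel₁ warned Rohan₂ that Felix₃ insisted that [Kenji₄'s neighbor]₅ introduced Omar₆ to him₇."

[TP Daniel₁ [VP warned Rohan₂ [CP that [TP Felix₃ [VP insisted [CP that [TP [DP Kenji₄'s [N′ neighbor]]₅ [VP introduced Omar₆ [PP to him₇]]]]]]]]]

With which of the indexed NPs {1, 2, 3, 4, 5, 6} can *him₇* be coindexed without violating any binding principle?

*him* is a pronoun, so Principle B applies: it must be free in its binding domain.
Binding domain of *him₇*: the embedded TP, whose subject is [Kenji₄'s neighbor]₅.
*Daniel₁* c-commands the pronoun but from outside its binding domain, and is not c-commanded by it → coindexation permitted.
*Rohan₂* c-commands the pronoun but from outside its binding domain, and is not c-commanded by it → coindexation permitted.
*Felix₃* c-commands the pronoun but from outside its binding domain, and is not c-commanded by it → coindexation permitted.
*Kenji₄* and the pronoun do not c-command one another → neither Principle B nor Principle C is at stake; coindexation permitted.
*[Kenji₄'s neighbor]₅* c-commands the pronoun within its binding domain → coindexation would violate Principle B.
*Omar₆* c-commands the pronoun within its binding domain → coindexation would violate Principle B.

{1, 2, 3, 4}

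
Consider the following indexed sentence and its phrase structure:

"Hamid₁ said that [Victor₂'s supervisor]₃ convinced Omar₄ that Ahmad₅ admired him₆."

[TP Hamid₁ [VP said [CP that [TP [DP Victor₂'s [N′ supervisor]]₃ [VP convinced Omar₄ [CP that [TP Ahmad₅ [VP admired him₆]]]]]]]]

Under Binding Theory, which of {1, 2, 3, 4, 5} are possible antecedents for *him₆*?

{1, 2, 3, 4}

*him* is a pronoun, so Principle B applies: it must be free in its binding domain.
Binding domain of *him₆*: the embedded TP, whose subject is Ahmad₅.
*Hamid₁* c-commands the pronoun but from outside its binding domain, and is not c-commanded by it → coindexation permitted.
*Victor₂* and the pronoun do not c-command one another → neither Principle B nor Principle C is at stake; coindexation permitted.
*[Victor₂'s supervisor]₃* c-commands the pronoun but from outside its binding domain, and is not c-commanded by it → coindexation permitted.
*Omar₄* c-commands the pronoun but from outside its binding domain, and is not c-commanded by it → coindexation permitted.
*Ahmad₅* c-commands the pronoun within its binding domain → coindexation would violate Principle B.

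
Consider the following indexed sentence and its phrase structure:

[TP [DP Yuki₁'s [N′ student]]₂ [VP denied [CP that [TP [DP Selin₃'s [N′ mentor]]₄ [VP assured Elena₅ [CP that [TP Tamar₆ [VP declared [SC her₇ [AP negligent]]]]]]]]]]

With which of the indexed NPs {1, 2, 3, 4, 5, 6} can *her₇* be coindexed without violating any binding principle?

*her* is a pronoun, so Principle B applies: it must be free in its binding domain.
Binding domain of *her₇*: the embedded TP, whose subject is Tamar₆.
*Yuki₁* and the pronoun do not c-command one another → neither Principle B nor Principle C is at stake; coindexation permitted.
*[Yuki₁'s student]₂* c-commands the pronoun but from outside its binding domain, and is not c-commanded by it → coindexation permitted.
*Selin₃* and the pronoun do not c-command one another → neither Principle B nor Principle C is at stake; coindexation permitted.
*[Selin₃'s mentor]₄* c-commands the pronoun but from outside its binding domain, and is not c-commanded by it → coindexation permitted.
*Elena₅* c-commands the pronoun but from outside its binding domain, and is not c-commanded by it → coindexation permitted.
*Tamar₆* c-commands the pronoun within its binding domain → coindexation would violate Principle B.

{1, 2, 3, 4, 5}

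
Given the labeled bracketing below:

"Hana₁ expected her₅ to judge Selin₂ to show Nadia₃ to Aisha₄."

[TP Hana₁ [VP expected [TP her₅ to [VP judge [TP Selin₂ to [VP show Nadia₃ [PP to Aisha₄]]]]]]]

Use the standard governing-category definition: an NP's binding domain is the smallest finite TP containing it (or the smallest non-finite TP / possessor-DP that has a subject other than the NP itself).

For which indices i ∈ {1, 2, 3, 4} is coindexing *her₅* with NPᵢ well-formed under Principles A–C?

*her* is a pronoun, so Principle B applies: it must be free in its binding domain.
Binding domain of *her₅*: the matrix TP, whose subject is Hana₁.
*Hana₁* c-commands the pronoun within its binding domain → coindexation would violate Principle B.
*Selin₂*: the pronoun c-commands this R-expression → coindexation would violate Principle C on *Selin₂*.
*Nadia₃*: the pronoun c-commands this R-expression → coindexation would violate Principle C on *Nadia₃*.
*Aisha₄*: the pronoun c-commands this R-expression → coindexation would violate Principle C on *Aisha₄*.

none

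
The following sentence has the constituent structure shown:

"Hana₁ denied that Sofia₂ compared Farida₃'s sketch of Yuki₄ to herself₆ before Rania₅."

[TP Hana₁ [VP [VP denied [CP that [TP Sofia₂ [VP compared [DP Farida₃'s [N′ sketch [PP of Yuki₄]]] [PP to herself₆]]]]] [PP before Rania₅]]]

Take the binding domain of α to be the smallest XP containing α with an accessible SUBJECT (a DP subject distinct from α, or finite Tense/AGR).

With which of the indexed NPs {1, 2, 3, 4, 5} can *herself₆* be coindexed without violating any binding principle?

*herself* is an anaphor, so Principle A applies: it must be bound in its binding domain.
Binding domain of *herself₆*: the embedded TP, whose subject is Sofia₂.
*Hana₁* c-commands the anaphor but is outside its binding domain → cannot satisfy Principle A.
*Sofia₂* c-commands the anaphor within its binding domain → licit binder.
*Farida₃* does not c-command the anaphor → cannot bind it.
*Yuki₄* does not c-command the anaphor → cannot bind it.
*Rania₅* does not c-command the anaphor → cannot bind it.

{2}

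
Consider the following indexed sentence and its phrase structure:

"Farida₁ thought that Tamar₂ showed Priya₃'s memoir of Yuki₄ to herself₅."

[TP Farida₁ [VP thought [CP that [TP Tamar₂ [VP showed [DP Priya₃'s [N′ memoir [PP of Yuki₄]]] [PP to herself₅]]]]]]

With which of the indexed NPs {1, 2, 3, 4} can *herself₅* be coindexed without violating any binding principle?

*herself* is an anaphor, so Principle A applies: it must be bound in its binding domain.
Binding domain of *herself₅*: the embedded TP, whose subject is Tamar₂.
*Farida₁* c-commands the anaphor but is outside its binding domain → cannot satisfy Principle A.
*Tamar₂* c-commands the anaphor within its binding domain → licit binder.
*Priya₃* does not c-command the anaphor → cannot bind it.
*Yuki₄* does not c-command the anaphor → cannot bind it.

{2}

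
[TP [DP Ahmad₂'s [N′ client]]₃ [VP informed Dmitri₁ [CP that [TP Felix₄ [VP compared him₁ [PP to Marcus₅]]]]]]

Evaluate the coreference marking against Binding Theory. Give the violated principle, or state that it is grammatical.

The two coindexed NPs are *Dmitri₁* and *him₁*.
*him₁* is a pronoun; its binding domain is the embedded TP, whose subject is Felix₄. Within that domain it is c-commanded only by *Felix₄*, which carries a different index — the pronoun is free locally, so Principle B holds.
*Dmitri₁* is an R-expression; *him₁* does not c-command it, and no other NP shares its index, so Principle C is satisfied.
All principles are respected.

grammatical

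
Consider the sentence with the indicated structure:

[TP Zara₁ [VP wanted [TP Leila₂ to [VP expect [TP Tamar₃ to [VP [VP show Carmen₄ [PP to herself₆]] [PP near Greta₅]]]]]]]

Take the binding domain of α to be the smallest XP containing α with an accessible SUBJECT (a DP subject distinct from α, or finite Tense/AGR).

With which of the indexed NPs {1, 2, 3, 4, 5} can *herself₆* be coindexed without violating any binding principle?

{3, 4}

*herself* is an anaphor, so Principle A applies: it must be bound in its binding domain.
Binding domain of *herself₆*: the embedded TP, whose subject is Tamar₃.
*Zara₁* c-commands the anaphor but is outside its binding domain → cannot satisfy Principle A.
*Leila₂* c-commands the anaphor but is outside its binding domain → cannot satisfy Principle A.
*Tamar₃* c-commands the anaphor within its binding domain → licit binder.
*Carmen₄* c-commands the anaphor within its binding domain → licit binder.
*Greta₅* does not c-command the anaphor → cannot bind it.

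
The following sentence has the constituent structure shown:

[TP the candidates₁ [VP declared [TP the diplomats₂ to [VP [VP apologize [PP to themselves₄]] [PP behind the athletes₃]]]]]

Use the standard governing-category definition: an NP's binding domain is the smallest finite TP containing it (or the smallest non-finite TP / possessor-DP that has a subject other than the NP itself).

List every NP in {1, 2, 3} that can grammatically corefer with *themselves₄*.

{2}

*themselves* is an anaphor, so Principle A applies: it must be bound in its binding domain.
Binding domain of *themselves₄*: the embedded TP, whose subject is the diplomats₂.
*the candidates₁* c-commands the anaphor but is outside its binding domain → cannot satisfy Principle A.
*the diplomats₂* c-commands the anaphor within its binding domain → licit binder.
*the athletes₃* does not c-command the anaphor → cannot bind it.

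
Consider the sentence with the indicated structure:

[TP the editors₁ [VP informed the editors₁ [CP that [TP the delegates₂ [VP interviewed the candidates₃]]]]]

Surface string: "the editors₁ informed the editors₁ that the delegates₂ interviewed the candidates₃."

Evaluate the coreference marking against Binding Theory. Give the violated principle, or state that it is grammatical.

The two coindexed NPs are *the editors₁* (the higher occurrence) and *the editors₁* (the lower occurrence).
*the editors₁* (the lower occurrence) is an R-expression. Principle C requires it to be free everywhere.
*the editors₁* (the higher occurrence) c-commands it and carries the same index.
The R-expression is bound → Principle C violation.

Principle C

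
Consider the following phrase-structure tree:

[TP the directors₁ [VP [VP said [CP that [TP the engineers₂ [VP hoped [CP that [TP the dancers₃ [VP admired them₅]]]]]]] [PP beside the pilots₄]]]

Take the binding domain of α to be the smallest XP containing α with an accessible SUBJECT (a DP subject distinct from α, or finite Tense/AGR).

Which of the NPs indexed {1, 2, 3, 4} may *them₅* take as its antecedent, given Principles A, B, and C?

{1, 2, 4}

*them* is a pronoun, so Principle B applies: it must be free in its binding domain.
Binding domain of *them₅*: the embedded TP, whose subject is the dancers₃.
*the directors₁* c-commands the pronoun but from outside its binding domain, and is not c-commanded by it → coindexation permitted.
*the engineers₂* c-commands the pronoun but from outside its binding domain, and is not c-commanded by it → coindexation permitted.
*the dancers₃* c-commands the pronoun within its binding domain → coindexation would violate Principle B.
*the pilots₄* and the pronoun do not c-command one another → neither Principle B nor Principle C is at stake; coindexation permitted.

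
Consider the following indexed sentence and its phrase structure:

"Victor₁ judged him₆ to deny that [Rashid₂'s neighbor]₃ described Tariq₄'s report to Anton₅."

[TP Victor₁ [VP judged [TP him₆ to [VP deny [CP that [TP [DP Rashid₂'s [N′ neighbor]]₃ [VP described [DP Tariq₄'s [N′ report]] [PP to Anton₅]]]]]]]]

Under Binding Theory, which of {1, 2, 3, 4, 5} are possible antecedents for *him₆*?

*him* is a pronoun, so Principle B applies: it must be free in its binding domain.
Binding domain of *him₆*: the matrix TP, whose subject is Victor₁.
*Victor₁* c-commands the pronoun within its binding domain → coindexation would violate Principle B.
*Rashid₂*: the pronoun c-commands this R-expression → coindexation would violate Principle C on *Rashid₂*.
*[Rashid₂'s neighbor]₃*: the pronoun c-commands this R-expression → coindexation would violate Principle C on *[Rashid₂'s neighbor]₃*.
*Tariq₄*: the pronoun c-commands this R-expression → coindexation would violate Principle C on *Tariq₄*.
*Anton₅*: the pronoun c-commands this R-expression → coindexation would violate Principle C on *Anton₅*.

none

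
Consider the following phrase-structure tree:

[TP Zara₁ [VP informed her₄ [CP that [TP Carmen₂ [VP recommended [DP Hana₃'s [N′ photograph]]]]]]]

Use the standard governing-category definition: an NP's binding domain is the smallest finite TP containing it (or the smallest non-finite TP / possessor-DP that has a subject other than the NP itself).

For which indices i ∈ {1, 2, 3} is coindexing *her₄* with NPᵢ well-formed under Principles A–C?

*her* is a pronoun, so Principle B applies: it must be free in its binding domain.
Binding domain of *her₄*: the matrix TP, whose subject is Zara₁.
*Zara₁* c-commands the pronoun within its binding domain → coindexation would violate Principle B.
*Carmen₂*: the pronoun c-commands this R-expression → coindexation would violate Principle C on *Carmen₂*.
*Hana₃*: the pronoun c-commands this R-expression → coindexation would violate Principle C on *Hana₃*.

none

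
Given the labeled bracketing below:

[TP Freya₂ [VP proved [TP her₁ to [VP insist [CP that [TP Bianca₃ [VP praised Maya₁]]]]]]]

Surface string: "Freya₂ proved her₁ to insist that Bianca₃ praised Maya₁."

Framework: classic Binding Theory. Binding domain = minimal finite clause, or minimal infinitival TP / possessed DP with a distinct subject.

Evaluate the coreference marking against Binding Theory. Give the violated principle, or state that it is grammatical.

The two coindexed NPs are *her₁* and *Maya₁*.
*Maya₁* is an R-expression. Principle C requires it to be free everywhere.
*her₁* c-commands it and carries the same index.
The R-expression is bound → Principle C violation.

Principle C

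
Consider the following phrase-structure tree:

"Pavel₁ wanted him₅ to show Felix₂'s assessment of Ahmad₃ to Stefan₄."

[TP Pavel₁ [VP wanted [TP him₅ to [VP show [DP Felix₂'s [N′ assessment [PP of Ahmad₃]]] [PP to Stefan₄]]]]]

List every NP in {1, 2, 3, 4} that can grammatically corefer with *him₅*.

none

*him* is a pronoun, so Principle B applies: it must be free in its binding domain.
Binding domain of *him₅*: the matrix TP, whose subject is Pavel₁.
*Pavel₁* c-commands the pronoun within its binding domain → coindexation would violate Principle B.
*Felix₂*: the pronoun c-commands this R-expression → coindexation would violate Principle C on *Felix₂*.
*Ahmad₃*: the pronoun c-commands this R-expression → coindexation would violate Principle C on *Ahmad₃*.
*Stefan₄*: the pronoun c-commands this R-expression → coindexation would violate Principle C on *Stefan₄*.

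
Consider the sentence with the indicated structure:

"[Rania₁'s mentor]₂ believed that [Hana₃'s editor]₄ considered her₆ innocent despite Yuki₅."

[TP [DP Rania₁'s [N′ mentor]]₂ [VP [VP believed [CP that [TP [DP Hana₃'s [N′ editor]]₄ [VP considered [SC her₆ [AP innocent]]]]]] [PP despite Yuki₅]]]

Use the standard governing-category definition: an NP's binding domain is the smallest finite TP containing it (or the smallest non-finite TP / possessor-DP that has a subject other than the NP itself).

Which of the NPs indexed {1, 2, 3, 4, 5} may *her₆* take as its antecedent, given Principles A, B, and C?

*her* is a pronoun, so Principle B applies: it must be free in its binding domain.
Binding domain of *her₆*: the embedded TP, whose subject is [Hana₃'s editor]₄.
*Rania₁* and the pronoun do not c-command one another → neither Principle B nor Principle C is at stake; coindexation permitted.
*[Rania₁'s mentor]₂* c-commands the pronoun but from outside its binding domain, and is not c-commanded by it → coindexation permitted.
*Hana₃* and the pronoun do not c-command one another → neither Principle B nor Principle C is at stake; coindexation permitted.
*[Hana₃'s editor]₄* c-commands the pronoun within its binding domain → coindexation would violate Principle B.
*Yuki₅* and the pronoun do not c-command one another → neither Principle B nor Principle C is at stake; coindexation permitted.

{1, 2, 3, 5}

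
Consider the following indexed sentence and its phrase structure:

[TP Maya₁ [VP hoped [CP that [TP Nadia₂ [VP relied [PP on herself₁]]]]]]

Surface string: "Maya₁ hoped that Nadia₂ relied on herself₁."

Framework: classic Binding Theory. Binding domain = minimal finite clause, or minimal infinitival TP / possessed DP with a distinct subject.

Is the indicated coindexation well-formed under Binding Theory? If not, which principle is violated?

The two coindexed NPs are *Maya₁* and *herself₁*.
*herself₁* is an anaphor. Principle A requires it to be bound within its binding domain — the embedded TP, whose subject is Nadia₂.
Within that domain it is c-commanded by *Nadia₂*, which does not share its index.
*Maya₁* does c-command the anaphor, but from outside its binding domain.
The anaphor is unbound in its domain → Principle A violation.

Principle A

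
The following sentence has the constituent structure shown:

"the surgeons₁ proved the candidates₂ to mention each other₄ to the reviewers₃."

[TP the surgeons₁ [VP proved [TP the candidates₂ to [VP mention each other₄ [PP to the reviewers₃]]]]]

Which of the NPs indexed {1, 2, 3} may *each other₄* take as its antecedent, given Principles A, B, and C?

*each other* is an anaphor, so Principle A applies: it must be bound in its binding domain.
Binding domain of *each other₄*: the embedded TP, whose subject is the candidates₂.
*the surgeons₁* c-commands the anaphor but is outside its binding domain → cannot satisfy Principle A.
*the candidates₂* c-commands the anaphor within its binding domain → licit binder.
*the reviewers₃* does not c-command the anaphor → cannot bind it.

{2}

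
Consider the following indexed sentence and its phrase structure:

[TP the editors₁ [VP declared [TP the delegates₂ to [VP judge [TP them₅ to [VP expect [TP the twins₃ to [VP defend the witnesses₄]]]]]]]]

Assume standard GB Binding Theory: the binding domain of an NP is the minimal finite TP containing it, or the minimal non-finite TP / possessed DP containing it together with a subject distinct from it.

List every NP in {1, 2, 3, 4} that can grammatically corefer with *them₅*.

*them* is a pronoun, so Principle B applies: it must be free in its binding domain.
Binding domain of *them₅*: the embedded TP, whose subject is the delegates₂.
*the editors₁* c-commands the pronoun but from outside its binding domain, and is not c-commanded by it → coindexation permitted.
*the delegates₂* c-commands the pronoun within its binding domain → coindexation would violate Principle B.
*the twins₃*: the pronoun c-commands this R-expression → coindexation would violate Principle C on *the twins₃*.
*the witnesses₄*: the pronoun c-commands this R-expression → coindexation would violate Principle C on *the witnesses₄*.

{1}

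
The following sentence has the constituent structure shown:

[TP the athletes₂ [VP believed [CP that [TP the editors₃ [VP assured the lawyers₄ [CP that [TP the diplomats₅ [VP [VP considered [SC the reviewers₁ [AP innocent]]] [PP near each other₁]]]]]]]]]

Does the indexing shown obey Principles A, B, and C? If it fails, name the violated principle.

Principle A

The two coindexed NPs are *the reviewers₁* and *each other₁*.
*each other₁* is an anaphor. Principle A requires it to be bound within its binding domain — the embedded TP, whose subject is the diplomats₅.
Within that domain it is c-commanded by *the diplomats₅*, which does not share its index.
*the reviewers₁* does not c-command the anaphor at all.
The anaphor is unbound in its domain → Principle A violation.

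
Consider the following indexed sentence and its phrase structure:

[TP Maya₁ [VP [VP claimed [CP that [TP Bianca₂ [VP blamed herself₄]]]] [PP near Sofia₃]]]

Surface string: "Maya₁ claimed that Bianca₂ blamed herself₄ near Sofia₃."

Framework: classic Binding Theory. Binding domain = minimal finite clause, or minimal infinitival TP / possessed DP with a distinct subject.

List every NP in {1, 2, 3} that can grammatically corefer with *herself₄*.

*herself* is an anaphor, so Principle A applies: it must be bound in its binding domain.
Binding domain of *herself₄*: the embedded TP, whose subject is Bianca₂.
*Maya₁* c-commands the anaphor but is outside its binding domain → cannot satisfy Principle A.
*Bianca₂* c-commands the anaphor within its binding domain → licit binder.
*Sofia₃* does not c-command the anaphor → cannot bind it.

{2}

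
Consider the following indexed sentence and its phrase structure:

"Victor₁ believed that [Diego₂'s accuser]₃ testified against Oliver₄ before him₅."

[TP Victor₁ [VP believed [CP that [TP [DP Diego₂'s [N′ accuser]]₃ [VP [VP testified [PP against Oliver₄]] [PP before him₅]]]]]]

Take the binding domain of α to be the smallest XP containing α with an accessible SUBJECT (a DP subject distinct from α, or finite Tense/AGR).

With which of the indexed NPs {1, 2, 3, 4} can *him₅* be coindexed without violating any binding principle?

*him* is a pronoun, so Principle B applies: it must be free in its binding domain.
Binding domain of *him₅*: the embedded TP, whose subject is [Diego₂'s accuser]₃.
*Victor₁* c-commands the pronoun but from outside its binding domain, and is not c-commanded by it → coindexation permitted.
*Diego₂* and the pronoun do not c-command one another → neither Principle B nor Principle C is at stake; coindexation permitted.
*[Diego₂'s accuser]₃* c-commands the pronoun within its binding domain → coindexation would violate Principle B.
*Oliver₄* and the pronoun do not c-command one another → neither Principle B nor Principle C is at stake; coindexation permitted.

{1, 2, 4}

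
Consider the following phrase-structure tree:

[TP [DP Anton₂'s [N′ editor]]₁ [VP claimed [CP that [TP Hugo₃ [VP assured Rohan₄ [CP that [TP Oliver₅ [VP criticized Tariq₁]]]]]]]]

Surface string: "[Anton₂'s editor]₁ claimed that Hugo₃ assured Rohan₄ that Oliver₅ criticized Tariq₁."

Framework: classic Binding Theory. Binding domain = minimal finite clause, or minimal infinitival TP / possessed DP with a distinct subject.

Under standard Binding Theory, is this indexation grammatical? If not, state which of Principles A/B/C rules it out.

The two coindexed NPs are *[Anton₂'s editor]₁* and *Tariq₁*.
*Tariq₁* is an R-expression. Principle C requires it to be free everywhere.
*[Anton₂'s editor]₁* c-commands it and carries the same index.
The R-expression is bound → Principle C violation.

Principle C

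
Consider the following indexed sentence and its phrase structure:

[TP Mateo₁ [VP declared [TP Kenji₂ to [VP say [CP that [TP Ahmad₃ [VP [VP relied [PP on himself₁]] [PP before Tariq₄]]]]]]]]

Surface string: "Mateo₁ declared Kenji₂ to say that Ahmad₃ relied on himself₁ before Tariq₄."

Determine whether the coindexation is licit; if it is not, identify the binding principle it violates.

The two coindexed NPs are *Mateo₁* and *himself₁*.
*himself₁* is an anaphor. Principle A requires it to be bound within its binding domain — the embedded TP, whose subject is Ahmad₃.
Within that domain it is c-commanded by *Ahmad₃*, which does not share its index.
*Mateo₁* does c-command the anaphor, but from outside its binding domain.
The anaphor is unbound in its domain → Principle A violation.

Principle A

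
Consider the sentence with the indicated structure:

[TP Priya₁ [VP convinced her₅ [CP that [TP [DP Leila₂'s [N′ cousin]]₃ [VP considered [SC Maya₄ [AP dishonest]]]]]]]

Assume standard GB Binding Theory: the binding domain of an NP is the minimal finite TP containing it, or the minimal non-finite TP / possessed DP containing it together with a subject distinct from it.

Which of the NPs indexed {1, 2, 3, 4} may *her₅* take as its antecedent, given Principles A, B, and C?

none

*her* is a pronoun, so Principle B applies: it must be free in its binding domain.
Binding domain of *her₅*: the matrix TP, whose subject is Priya₁.
*Priya₁* c-commands the pronoun within its binding domain → coindexation would violate Principle B.
*Leila₂*: the pronoun c-commands this R-expression → coindexation would violate Principle C on *Leila₂*.
*[Leila₂'s cousin]₃*: the pronoun c-commands this R-expression → coindexation would violate Principle C on *[Leila₂'s cousin]₃*.
*Maya₄*: the pronoun c-commands this R-expression → coindexation would violate Principle C on *Maya₄*.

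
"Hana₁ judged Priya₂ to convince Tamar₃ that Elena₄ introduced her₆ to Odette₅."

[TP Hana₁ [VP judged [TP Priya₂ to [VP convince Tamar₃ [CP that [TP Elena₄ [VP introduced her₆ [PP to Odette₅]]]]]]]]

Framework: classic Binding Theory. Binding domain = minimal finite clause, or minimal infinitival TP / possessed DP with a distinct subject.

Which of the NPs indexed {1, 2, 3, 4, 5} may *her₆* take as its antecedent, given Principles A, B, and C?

{1, 2, 3}

*her* is a pronoun, so Principle B applies: it must be free in its binding domain.
Binding domain of *her₆*: the embedded TP, whose subject is Elena₄.
*Hana₁* c-commands the pronoun but from outside its binding domain, and is not c-commanded by it → coindexation permitted.
*Priya₂* c-commands the pronoun but from outside its binding domain, and is not c-commanded by it → coindexation permitted.
*Tamar₃* c-commands the pronoun but from outside its binding domain, and is not c-commanded by it → coindexation permitted.
*Elena₄* c-commands the pronoun within its binding domain → coindexation would violate Principle B.
*Odette₅*: the pronoun c-commands this R-expression → coindexation would violate Principle C on *Odette₅*.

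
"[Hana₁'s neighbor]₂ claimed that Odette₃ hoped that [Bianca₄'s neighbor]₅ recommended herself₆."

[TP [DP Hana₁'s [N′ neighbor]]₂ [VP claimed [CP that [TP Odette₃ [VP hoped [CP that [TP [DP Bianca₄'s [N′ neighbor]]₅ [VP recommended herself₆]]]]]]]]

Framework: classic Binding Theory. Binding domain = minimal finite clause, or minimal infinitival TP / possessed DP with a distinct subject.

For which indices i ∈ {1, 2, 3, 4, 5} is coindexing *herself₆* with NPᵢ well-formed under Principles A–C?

{5}

*herself* is an anaphor, so Principle A applies: it must be bound in its binding domain.
Binding domain of *herself₆*: the embedded TP, whose subject is [Bianca₄'s neighbor]₅.
*Hana₁* does not c-command the anaphor → cannot bind it.
*[Hana₁'s neighbor]₂* c-commands the anaphor but is outside its binding domain → cannot satisfy Principle A.
*Odette₃* c-commands the anaphor but is outside its binding domain → cannot satisfy Principle A.
*Bianca₄* does not c-command the anaphor → cannot bind it.
*[Bianca₄'s neighbor]₅* c-commands the anaphor within its binding domain → licit binder.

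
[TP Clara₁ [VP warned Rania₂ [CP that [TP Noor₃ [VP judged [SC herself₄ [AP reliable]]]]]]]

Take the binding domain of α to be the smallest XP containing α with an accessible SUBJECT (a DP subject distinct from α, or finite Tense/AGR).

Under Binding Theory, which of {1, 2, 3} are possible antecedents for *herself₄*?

{3}

*herself* is an anaphor, so Principle A applies: it must be bound in its binding domain.
Binding domain of *herself₄*: the embedded TP, whose subject is Noor₃.
*Clara₁* c-commands the anaphor but is outside its binding domain → cannot satisfy Principle A.
*Rania₂* c-commands the anaphor but is outside its binding domain → cannot satisfy Principle A.
*Noor₃* c-commands the anaphor within its binding domain → licit binder.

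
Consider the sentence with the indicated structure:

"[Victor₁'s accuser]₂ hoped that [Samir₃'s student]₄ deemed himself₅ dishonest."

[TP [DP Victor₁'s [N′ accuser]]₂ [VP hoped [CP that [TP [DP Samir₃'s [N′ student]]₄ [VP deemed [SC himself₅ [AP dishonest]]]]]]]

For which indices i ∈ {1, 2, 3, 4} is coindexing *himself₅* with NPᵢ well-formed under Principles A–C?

{4}

*himself* is an anaphor, so Principle A applies: it must be bound in its binding domain.
Binding domain of *himself₅*: the embedded TP, whose subject is [Samir₃'s student]₄.
*Victor₁* does not c-command the anaphor → cannot bind it.
*[Victor₁'s accuser]₂* c-commands the anaphor but is outside its binding domain → cannot satisfy Principle A.
*Samir₃* does not c-command the anaphor → cannot bind it.
*[Samir₃'s student]₄* c-commands the anaphor within its binding domain → licit binder.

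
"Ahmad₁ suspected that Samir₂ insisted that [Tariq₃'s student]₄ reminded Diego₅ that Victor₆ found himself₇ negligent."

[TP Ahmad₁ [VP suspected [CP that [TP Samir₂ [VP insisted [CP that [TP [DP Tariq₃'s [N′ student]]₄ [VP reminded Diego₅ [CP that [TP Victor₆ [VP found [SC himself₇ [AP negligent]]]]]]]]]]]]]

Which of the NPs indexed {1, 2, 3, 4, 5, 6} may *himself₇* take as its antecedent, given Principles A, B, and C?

*himself* is an anaphor, so Principle A applies: it must be bound in its binding domain.
Binding domain of *himself₇*: the embedded TP, whose subject is Victor₆.
*Ahmad₁* c-commands the anaphor but is outside its binding domain → cannot satisfy Principle A.
*Samir₂* c-commands the anaphor but is outside its binding domain → cannot satisfy Principle A.
*Tariq₃* does not c-command the anaphor → cannot bind it.
*[Tariq₃'s student]₄* c-commands the anaphor but is outside its binding domain → cannot satisfy Principle A.
*Diego₅* c-commands the anaphor but is outside its binding domain → cannot satisfy Principle A.
*Victor₆* c-commands the anaphor within its binding domain → licit binder.

{6}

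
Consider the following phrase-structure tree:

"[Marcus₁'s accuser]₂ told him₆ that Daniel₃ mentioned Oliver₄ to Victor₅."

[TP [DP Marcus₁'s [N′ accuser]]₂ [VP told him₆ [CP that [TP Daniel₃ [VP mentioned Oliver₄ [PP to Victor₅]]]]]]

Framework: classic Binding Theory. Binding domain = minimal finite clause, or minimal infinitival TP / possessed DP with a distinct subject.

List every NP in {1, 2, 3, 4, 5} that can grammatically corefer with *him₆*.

*him* is a pronoun, so Principle B applies: it must be free in its binding domain.
Binding domain of *him₆*: the matrix TP, whose subject is [Marcus₁'s accuser]₂.
*Marcus₁* and the pronoun do not c-command one another → neither Principle B nor Principle C is at stake; coindexation permitted.
*[Marcus₁'s accuser]₂* c-commands the pronoun within its binding domain → coindexation would violate Principle B.
*Daniel₃*: the pronoun c-commands this R-expression → coindexation would violate Principle C on *Daniel₃*.
*Oliver₄*: the pronoun c-commands this R-expression → coindexation would violate Principle C on *Oliver₄*.
*Victor₅*: the pronoun c-commands this R-expression → coindexation would violate Principle C on *Victor₅*.

{1}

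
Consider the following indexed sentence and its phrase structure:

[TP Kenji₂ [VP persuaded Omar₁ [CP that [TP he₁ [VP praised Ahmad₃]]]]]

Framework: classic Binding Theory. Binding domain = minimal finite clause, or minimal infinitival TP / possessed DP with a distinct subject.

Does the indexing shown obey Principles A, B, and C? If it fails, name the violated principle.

grammatical

The two coindexed NPs are *Omar₁* and *he₁*.
*he₁* is a pronoun; nothing c-commands it within its binding domain (the embedded TP.), so Principle B holds trivially.
*Omar₁* is an R-expression; *he₁* does not c-command it, and no other NP shares its index, so Principle C is satisfied.
All principles are respected.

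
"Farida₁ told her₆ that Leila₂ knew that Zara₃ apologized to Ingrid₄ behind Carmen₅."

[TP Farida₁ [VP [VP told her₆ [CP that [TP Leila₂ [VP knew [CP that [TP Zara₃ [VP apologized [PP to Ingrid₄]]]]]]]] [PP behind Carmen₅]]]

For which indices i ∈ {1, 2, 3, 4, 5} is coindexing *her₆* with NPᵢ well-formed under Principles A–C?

{5}

*her* is a pronoun, so Principle B applies: it must be free in its binding domain.
Binding domain of *her₆*: the matrix TP, whose subject is Farida₁.
*Farida₁* c-commands the pronoun within its binding domain → coindexation would violate Principle B.
*Leila₂*: the pronoun c-commands this R-expression → coindexation would violate Principle C on *Leila₂*.
*Zara₃*: the pronoun c-commands this R-expression → coindexation would violate Principle C on *Zara₃*.
*Ingrid₄*: the pronoun c-commands this R-expression → coindexation would violate Principle C on *Ingrid₄*.
*Carmen₅* and the pronoun do not c-command one another → neither Principle B nor Principle C is at stake; coindexation permitted.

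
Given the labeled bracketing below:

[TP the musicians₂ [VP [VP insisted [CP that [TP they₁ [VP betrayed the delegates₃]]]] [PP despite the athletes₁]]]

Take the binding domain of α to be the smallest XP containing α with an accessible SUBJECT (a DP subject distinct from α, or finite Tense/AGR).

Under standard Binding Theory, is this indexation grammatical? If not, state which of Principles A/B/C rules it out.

The two coindexed NPs are *the athletes₁* and *they₁*.
*they₁* is a pronoun; nothing c-commands it within its binding domain (the embedded TP.), so Principle B holds trivially.
*the athletes₁* is an R-expression; *they₁* does not c-command it, and no other NP shares its index, so Principle C is satisfied.
All principles are respected.

grammatical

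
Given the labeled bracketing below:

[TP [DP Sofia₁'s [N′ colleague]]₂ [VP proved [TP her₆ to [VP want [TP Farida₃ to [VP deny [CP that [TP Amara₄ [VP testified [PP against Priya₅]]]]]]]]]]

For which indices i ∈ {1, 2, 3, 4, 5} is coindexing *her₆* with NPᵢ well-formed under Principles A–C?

{1}

*her* is a pronoun, so Principle B applies: it must be free in its binding domain.
Binding domain of *her₆*: the matrix TP, whose subject is [Sofia₁'s colleague]₂.
*Sofia₁* and the pronoun do not c-command one another → neither Principle B nor Principle C is at stake; coindexation permitted.
*[Sofia₁'s colleague]₂* c-commands the pronoun within its binding domain → coindexation would violate Principle B.
*Farida₃*: the pronoun c-commands this R-expression → coindexation would violate Principle C on *Farida₃*.
*Amara₄*: the pronoun c-commands this R-expression → coindexation would violate Principle C on *Amara₄*.
*Priya₅*: the pronoun c-commands this R-expression → coindexation would violate Principle C on *Priya₅*.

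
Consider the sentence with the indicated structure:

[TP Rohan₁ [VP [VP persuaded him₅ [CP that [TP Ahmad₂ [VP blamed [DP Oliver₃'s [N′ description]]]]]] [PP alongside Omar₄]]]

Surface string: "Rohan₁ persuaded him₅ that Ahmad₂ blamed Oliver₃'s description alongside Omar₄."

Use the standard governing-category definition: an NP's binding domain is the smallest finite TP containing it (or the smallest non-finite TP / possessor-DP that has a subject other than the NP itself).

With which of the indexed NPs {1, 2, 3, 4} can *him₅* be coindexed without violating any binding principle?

{4}

*him* is a pronoun, so Principle B applies: it must be free in its binding domain.
Binding domain of *him₅*: the matrix TP, whose subject is Rohan₁.
*Rohan₁* c-commands the pronoun within its binding domain → coindexation would violate Principle B.
*Ahmad₂*: the pronoun c-commands this R-expression → coindexation would violate Principle C on *Ahmad₂*.
*Oliver₃*: the pronoun c-commands this R-expression → coindexation would violate Principle C on *Oliver₃*.
*Omar₄* and the pronoun do not c-command one another → neither Principle B nor Principle C is at stake; coindexation permitted.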